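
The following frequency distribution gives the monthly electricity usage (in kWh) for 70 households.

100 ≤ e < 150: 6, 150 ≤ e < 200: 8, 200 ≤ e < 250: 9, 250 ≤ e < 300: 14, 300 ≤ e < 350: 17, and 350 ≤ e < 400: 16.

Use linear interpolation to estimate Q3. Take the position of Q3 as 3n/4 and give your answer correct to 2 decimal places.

345.59

Cumulative frequencies: 6, 14, 23, 37, 54, 70
n = 70; position = 3n/4 = 52.5.
This falls in the class 300 ≤ e < 350: L = 300, F = 37, f = 17, h = 50.
Upper quartile ≈ 300 + ((52.5 − 37) / 17) × 50 = 345.5882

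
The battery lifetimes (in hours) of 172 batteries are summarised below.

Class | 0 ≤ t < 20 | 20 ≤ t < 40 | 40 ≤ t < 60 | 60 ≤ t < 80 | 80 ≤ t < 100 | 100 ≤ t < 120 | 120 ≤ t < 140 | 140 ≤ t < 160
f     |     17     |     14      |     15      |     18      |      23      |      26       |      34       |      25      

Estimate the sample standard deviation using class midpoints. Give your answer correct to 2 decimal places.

44.91

Midpoints: 10, 30, 50, 70, 90, 110, 130, 150
n = 172, Σfm = 15700, mean = 91.2791
Σfm² = 1778000
Σf(m − x̄)² = Σfm² − (Σfm)²/n = 1778000 − 15700²/172 = 344918.6047
Sample variance = 344918.6047 / 171 = 2017.0679
Standard deviation = √2017.0679 = 44.9118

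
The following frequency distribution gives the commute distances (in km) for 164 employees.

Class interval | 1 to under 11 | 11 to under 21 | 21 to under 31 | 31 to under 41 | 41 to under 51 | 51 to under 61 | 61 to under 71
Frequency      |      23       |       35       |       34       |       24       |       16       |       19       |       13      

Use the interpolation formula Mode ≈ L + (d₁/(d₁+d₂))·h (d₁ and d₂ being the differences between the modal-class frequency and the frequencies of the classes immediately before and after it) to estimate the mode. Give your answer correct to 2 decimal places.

Modal class: 11 to under 21 (highest frequency 35).
d₁ = 35 − 23 = 12, d₂ = 35 − 34 = 1
Mode ≈ 11 + (12/(12+1)) × 10 = 11 + 9.2308 = 20.2308

20.23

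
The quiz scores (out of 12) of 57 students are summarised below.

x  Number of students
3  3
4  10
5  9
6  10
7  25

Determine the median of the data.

6

Cumulative frequencies: 3, 13, 22, 32, 57
n = 57, so the median is the value in position (n+1)/2 = 29.
Position 29 falls at value 6.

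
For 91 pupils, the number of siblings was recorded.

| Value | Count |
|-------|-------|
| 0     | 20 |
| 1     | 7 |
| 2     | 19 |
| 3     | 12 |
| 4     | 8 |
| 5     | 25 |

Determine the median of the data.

2

Cumulative frequencies: 20, 27, 46, 58, 66, 91
n = 91, so the median is the value in position (n+1)/2 = 46.
Position 46 falls at value 2.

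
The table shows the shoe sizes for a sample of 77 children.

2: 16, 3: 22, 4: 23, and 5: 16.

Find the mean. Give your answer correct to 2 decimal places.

3.51

Values: 2, 3, 4, 5
Σfx = 16×2 + 22×3 + 23×4 + 16×5 = 270
n = Σf = 77
Mean = 270 / 77 = 3.5065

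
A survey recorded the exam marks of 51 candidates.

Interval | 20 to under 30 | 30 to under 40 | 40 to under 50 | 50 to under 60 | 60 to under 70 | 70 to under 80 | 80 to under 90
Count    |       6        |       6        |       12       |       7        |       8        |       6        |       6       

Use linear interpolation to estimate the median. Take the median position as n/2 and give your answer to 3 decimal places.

Cumulative frequencies: 6, 12, 24, 31, 39, 45, 51
n = 51; position = n/2 = 25.5.
This falls in the class 50 to under 60: L = 50, F = 24, f = 7, h = 10.
Median ≈ 50 + ((25.5 − 24) / 7) × 10 = 52.1429

52.143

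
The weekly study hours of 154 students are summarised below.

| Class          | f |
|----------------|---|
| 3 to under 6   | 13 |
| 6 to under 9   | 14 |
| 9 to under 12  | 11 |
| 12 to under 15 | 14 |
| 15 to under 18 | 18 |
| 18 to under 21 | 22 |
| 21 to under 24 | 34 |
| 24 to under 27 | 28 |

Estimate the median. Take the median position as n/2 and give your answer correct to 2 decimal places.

Cumulative frequencies: 13, 27, 38, 52, 70, 92, 126, 154
n = 154; position = n/2 = 77.
This falls in the class 18 to under 21: L = 18, F = 70, f = 22, h = 3.
Median ≈ 18 + ((77 − 70) / 22) × 3 = 18.9545

18.95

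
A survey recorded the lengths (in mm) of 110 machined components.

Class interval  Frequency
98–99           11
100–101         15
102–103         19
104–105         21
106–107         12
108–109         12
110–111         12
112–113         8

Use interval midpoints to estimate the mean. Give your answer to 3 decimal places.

104.900

Midpoints: 98.5, 100.5, 102.5, 104.5, 106.5, 108.5, 110.5, 112.5
Σfm = 11×98.5 + 15×100.5 + 19×102.5 + 21×104.5 + 12×106.5 + 12×108.5 + 12×110.5 + 8×112.5 = 11539
n = Σf = 110
Mean = 11539 / 110 = 104.9000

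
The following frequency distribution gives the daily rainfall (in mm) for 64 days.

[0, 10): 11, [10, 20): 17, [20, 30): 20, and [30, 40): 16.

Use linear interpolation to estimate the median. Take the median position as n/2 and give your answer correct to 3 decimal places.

22.000

Cumulative frequencies: 11, 28, 48, 64
n = 64; position = n/2 = 32.
This falls in the class [20, 30): L = 20, F = 28, f = 20, h = 10.
Median ≈ 20 + ((32 − 28) / 20) × 10 = 22.0000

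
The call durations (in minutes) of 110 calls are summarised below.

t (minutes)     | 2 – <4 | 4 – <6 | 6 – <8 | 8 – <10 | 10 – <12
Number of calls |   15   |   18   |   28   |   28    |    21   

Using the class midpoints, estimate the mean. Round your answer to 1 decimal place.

Midpoints: 3, 5, 7, 9, 11
Σfm = 15×3 + 18×5 + 28×7 + 28×9 + 21×11 = 814
n = Σf = 110
Mean = 814 / 110 = 7.4000

7.4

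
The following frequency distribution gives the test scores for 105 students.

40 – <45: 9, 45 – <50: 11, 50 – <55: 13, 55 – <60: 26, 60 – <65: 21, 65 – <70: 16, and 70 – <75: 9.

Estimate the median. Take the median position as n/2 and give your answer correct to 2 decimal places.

58.75

Cumulative frequencies: 9, 20, 33, 59, 80, 96, 105
n = 105; position = n/2 = 52.5.
This falls in the class 55 – <60: L = 55, F = 33, f = 26, h = 5.
Median ≈ 55 + ((52.5 − 33) / 26) × 5 = 58.7500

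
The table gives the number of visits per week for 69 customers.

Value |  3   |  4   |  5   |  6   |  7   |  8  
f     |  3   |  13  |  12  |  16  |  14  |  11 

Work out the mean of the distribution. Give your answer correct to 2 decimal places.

5.84

Values: 3, 4, 5, 6, 7, 8
Σfx = 3×3 + 13×4 + 12×5 + 16×6 + 14×7 + 11×8 = 403
n = Σf = 69
Mean = 403 / 69 = 5.8406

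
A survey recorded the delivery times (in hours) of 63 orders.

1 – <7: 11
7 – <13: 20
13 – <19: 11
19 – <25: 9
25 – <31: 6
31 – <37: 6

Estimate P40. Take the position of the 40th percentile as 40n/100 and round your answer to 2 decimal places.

Cumulative frequencies: 11, 31, 42, 51, 57, 63
n = 63; position = 40n/100 = 25.2.
This falls in the class 7 – <13: L = 7, F = 11, f = 20, h = 6.
40th percentile ≈ 7 + ((25.2 − 11) / 20) × 6 = 11.2600

11.26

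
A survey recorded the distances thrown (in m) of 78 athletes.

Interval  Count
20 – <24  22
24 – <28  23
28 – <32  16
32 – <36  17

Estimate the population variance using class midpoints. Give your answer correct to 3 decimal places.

Midpoints: 22, 26, 30, 34
n = 78, Σfm = 2140, mean = 27.4359
Σfm² = 60248
Σf(m − x̄)² = Σfm² − (Σfm)²/n = 60248 − 2140²/78 = 1535.1795
Population variance = 1535.1795 / 78 = 19.6818

19.682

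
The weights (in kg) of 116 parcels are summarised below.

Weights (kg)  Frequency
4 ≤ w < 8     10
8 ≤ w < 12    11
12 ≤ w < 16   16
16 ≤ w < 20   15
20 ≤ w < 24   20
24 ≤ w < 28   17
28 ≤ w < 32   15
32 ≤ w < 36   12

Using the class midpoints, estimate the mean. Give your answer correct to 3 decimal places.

Midpoints: 6, 10, 14, 18, 22, 26, 30, 34
Σfm = 10×6 + 11×10 + 16×14 + 15×18 + 20×22 + 17×26 + 15×30 + 12×34 = 2404
n = Σf = 116
Mean = 2404 / 116 = 20.7241

20.724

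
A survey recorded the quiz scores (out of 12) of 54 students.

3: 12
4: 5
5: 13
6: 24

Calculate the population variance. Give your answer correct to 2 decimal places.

1.42

Values: 3, 4, 5, 6
n = 54, Σfx = 265, mean = 4.9074
Σfx² = 1377
Σf(x − x̄)² = Σfx² − (Σfx)²/n = 1377 − 265²/54 = 76.5370
Population variance = 76.5370 / 54 = 1.4174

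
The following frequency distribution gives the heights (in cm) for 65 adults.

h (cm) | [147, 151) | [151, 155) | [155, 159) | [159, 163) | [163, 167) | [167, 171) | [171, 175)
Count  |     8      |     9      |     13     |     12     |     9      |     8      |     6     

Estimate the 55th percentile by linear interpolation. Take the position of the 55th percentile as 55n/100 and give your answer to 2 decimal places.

Cumulative frequencies: 8, 17, 30, 42, 51, 59, 65
n = 65; position = 55n/100 = 35.75.
This falls in the class [159, 163): L = 159, F = 30, f = 12, h = 4.
55th percentile ≈ 159 + ((35.75 − 30) / 12) × 4 = 160.9167

160.92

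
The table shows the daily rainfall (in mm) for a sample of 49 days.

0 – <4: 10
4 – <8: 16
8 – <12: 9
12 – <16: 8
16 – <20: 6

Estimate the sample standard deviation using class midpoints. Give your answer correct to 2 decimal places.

Midpoints: 2, 6, 10, 14, 18
n = 49, Σfm = 426, mean = 8.6939
Σfm² = 5028
Σf(m − x̄)² = Σfm² − (Σfm)²/n = 5028 − 426²/49 = 1324.4082
Sample variance = 1324.4082 / 48 = 27.5918
Standard deviation = √27.5918 = 5.2528

5.25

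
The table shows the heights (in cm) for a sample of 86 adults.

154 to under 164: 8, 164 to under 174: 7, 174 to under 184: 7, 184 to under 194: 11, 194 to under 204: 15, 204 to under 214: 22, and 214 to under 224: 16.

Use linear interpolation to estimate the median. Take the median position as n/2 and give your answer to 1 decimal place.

Cumulative frequencies: 8, 15, 22, 33, 48, 70, 86
n = 86; position = n/2 = 43.
This falls in the class 194 to under 204: L = 194, F = 33, f = 15, h = 10.
Median ≈ 194 + ((43 − 33) / 15) × 10 = 200.6667

200.7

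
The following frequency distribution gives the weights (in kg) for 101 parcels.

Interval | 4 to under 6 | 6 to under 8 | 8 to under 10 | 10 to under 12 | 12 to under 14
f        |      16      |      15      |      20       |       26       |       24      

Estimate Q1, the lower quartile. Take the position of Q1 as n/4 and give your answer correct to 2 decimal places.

Cumulative frequencies: 16, 31, 51, 77, 101
n = 101; position = n/4 = 25.25.
This falls in the class 6 to under 8: L = 6, F = 16, f = 15, h = 2.
Lower quartile ≈ 6 + ((25.25 − 16) / 15) × 2 = 7.2333

7.23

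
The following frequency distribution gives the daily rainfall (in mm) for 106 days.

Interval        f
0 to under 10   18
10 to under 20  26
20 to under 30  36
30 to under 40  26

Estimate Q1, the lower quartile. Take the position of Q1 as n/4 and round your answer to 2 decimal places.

13.27

Cumulative frequencies: 18, 44, 80, 106
n = 106; position = n/4 = 26.5.
This falls in the class 10 to under 20: L = 10, F = 18, f = 26, h = 10.
Lower quartile ≈ 10 + ((26.5 − 18) / 26) × 10 = 13.2692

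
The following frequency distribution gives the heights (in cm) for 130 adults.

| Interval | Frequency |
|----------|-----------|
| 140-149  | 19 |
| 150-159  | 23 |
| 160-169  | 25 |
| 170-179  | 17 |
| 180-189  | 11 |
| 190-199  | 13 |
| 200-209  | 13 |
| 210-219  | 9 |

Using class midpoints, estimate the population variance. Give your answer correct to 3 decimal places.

469.254

Midpoints: 144.5, 154.5, 164.5, 174.5, 184.5, 194.5, 204.5, 214.5
n = 130, Σfm = 22525, mean = 173.2692
Σfm² = 3963892.5
Σf(m − x̄)² = Σfm² − (Σfm)²/n = 3963892.5 − 22525²/130 = 61003.0769
Population variance = 61003.0769 / 130 = 469.2544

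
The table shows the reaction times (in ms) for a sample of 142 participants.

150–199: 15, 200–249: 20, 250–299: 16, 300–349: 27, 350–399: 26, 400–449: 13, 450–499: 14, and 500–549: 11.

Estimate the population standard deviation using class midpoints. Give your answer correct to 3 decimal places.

102.895

Midpoints: 174.5, 224.5, 274.5, 324.5, 374.5, 424.5, 474.5, 524.5
n = 142, Σfm = 47929, mean = 337.5282
Σfm² = 17680785.5
Σf(m − x̄)² = Σfm² − (Σfm)²/n = 17680785.5 − 47929²/142 = 1503397.8873
Population variance = 1503397.8873 / 142 = 10587.3091
Standard deviation = √10587.3091 = 102.8947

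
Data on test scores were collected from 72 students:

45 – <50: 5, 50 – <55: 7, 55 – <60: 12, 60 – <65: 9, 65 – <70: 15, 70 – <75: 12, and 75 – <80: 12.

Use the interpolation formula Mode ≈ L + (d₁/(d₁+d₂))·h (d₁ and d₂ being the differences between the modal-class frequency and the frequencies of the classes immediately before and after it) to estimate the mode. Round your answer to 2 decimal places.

68.33

Modal class: 65 – <70 (highest frequency 15).
d₁ = 15 − 9 = 6, d₂ = 15 − 12 = 3
Mode ≈ 65 + (6/(6+3)) × 5 = 65 + 3.3333 = 68.3333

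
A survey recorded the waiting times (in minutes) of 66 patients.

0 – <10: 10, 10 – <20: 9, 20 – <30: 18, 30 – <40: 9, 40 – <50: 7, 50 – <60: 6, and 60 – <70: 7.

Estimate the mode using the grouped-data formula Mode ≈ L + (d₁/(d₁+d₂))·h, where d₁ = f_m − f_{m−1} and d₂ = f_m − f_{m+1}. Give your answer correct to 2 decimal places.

25.00

Modal class: 20 – <30 (highest frequency 18).
d₁ = 18 − 9 = 9, d₂ = 18 − 9 = 9
Mode ≈ 20 + (9/(9+9)) × 10 = 20 + 5.0000 = 25.0000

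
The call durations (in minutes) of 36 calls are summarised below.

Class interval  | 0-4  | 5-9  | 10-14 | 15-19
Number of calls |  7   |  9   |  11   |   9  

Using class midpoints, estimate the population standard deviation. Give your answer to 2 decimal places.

Midpoints: 2, 7, 12, 17
n = 36, Σfm = 362, mean = 10.0556
Σfm² = 4654
Σf(m − x̄)² = Σfm² − (Σfm)²/n = 4654 − 362²/36 = 1013.8889
Population variance = 1013.8889 / 36 = 28.1636
Standard deviation = √28.1636 = 5.3069

5.31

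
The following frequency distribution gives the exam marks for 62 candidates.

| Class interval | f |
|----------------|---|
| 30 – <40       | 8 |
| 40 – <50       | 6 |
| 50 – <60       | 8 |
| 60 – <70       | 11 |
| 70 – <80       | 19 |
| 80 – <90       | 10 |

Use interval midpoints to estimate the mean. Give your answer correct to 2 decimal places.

Midpoints: 35, 45, 55, 65, 75, 85
Σfm = 8×35 + 6×45 + 8×55 + 11×65 + 19×75 + 10×85 = 3980
n = Σf = 62
Mean = 3980 / 62 = 64.1935

64.19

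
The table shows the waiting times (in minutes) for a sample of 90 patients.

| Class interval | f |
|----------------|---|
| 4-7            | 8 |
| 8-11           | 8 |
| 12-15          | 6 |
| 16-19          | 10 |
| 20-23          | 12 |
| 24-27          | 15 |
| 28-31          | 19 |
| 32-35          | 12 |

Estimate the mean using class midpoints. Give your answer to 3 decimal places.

21.989

Midpoints: 5.5, 9.5, 13.5, 17.5, 21.5, 25.5, 29.5, 33.5
Σfm = 8×5.5 + 8×9.5 + 6×13.5 + 10×17.5 + 12×21.5 + 15×25.5 + 19×29.5 + 12×33.5 = 1979
n = Σf = 90
Mean = 1979 / 90 = 21.9889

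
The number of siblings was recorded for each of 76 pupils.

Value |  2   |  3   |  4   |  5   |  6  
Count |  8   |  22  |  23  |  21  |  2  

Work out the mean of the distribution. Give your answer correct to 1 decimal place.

3.8

Values: 2, 3, 4, 5, 6
Σfx = 8×2 + 22×3 + 23×4 + 21×5 + 2×6 = 291
n = Σf = 76
Mean = 291 / 76 = 3.8289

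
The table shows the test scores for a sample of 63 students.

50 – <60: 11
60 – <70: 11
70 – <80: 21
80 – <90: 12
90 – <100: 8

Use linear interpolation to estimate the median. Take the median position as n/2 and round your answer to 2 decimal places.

74.52

Cumulative frequencies: 11, 22, 43, 55, 63
n = 63; position = n/2 = 31.5.
This falls in the class 70 – <80: L = 70, F = 22, f = 21, h = 10.
Median ≈ 70 + ((31.5 − 22) / 21) × 10 = 74.5238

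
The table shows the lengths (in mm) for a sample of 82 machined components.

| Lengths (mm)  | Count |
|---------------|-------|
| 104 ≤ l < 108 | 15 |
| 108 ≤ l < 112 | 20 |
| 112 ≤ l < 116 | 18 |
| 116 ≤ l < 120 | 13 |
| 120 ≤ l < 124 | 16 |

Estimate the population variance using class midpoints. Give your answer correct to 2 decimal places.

30.57

Midpoints: 106, 110, 114, 118, 122
n = 82, Σfm = 9328, mean = 113.7561
Σfm² = 1063624
Σf(m − x̄)² = Σfm² − (Σfm)²/n = 1063624 − 9328²/82 = 2507.1220
Population variance = 2507.1220 / 82 = 30.5747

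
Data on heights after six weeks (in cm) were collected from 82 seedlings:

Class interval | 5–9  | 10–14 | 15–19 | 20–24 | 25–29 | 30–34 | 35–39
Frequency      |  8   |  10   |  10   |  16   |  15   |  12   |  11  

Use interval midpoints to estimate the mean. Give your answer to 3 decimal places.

23.098

Midpoints: 7, 12, 17, 22, 27, 32, 37
Σfm = 8×7 + 10×12 + 10×17 + 16×22 + 15×27 + 12×32 + 11×37 = 1894
n = Σf = 82
Mean = 1894 / 82 = 23.0976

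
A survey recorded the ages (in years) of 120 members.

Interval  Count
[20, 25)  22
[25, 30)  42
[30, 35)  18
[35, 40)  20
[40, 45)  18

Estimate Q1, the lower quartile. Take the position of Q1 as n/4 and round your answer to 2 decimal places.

25.95

Cumulative frequencies: 22, 64, 82, 102, 120
n = 120; position = n/4 = 30.
This falls in the class [25, 30): L = 25, F = 22, f = 42, h = 5.
Lower quartile ≈ 25 + ((30 − 22) / 42) × 5 = 25.9524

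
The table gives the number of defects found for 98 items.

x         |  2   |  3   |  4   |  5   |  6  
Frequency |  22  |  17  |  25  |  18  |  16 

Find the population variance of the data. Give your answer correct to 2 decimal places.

1.90

Values: 2, 3, 4, 5, 6
n = 98, Σfx = 381, mean = 3.8878
Σfx² = 1667
Σf(x − x̄)² = Σfx² − (Σfx)²/n = 1667 − 381²/98 = 185.7653
Population variance = 185.7653 / 98 = 1.8956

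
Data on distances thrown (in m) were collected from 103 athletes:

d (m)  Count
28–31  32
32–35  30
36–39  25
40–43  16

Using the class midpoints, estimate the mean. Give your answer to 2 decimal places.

Midpoints: 29.5, 33.5, 37.5, 41.5
Σfm = 32×29.5 + 30×33.5 + 25×37.5 + 16×41.5 = 3550.5
n = Σf = 103
Mean = 3550.5 / 103 = 34.4709

34.47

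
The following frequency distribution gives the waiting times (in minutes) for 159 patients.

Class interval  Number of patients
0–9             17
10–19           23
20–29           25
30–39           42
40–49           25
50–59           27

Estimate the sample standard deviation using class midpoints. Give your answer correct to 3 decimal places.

Midpoints: 4.5, 14.5, 24.5, 34.5, 44.5, 54.5
n = 159, Σfm = 5055.5, mean = 31.7956
Σfm² = 199879.75
Σf(m − x̄)² = Σfm² − (Σfm)²/n = 199879.75 − 5055.5²/159 = 39137.1069
Sample variance = 39137.1069 / 158 = 247.7032
Standard deviation = √247.7032 = 15.7386

15.739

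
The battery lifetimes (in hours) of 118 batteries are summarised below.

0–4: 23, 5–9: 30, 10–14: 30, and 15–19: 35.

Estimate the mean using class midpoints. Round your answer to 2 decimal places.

Midpoints: 2, 7, 12, 17
Σfm = 23×2 + 30×7 + 30×12 + 35×17 = 1211
n = Σf = 118
Mean = 1211 / 118 = 10.2627

10.26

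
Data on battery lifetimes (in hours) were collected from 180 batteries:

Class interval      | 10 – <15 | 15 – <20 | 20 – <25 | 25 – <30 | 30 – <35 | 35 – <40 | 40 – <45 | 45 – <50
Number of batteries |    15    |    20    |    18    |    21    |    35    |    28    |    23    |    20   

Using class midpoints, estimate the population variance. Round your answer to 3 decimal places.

111.490

Midpoints: 12.5, 17.5, 22.5, 27.5, 32.5, 37.5, 42.5, 47.5
n = 180, Σfm = 5635, mean = 31.3056
Σfm² = 196475
Σf(m − x̄)² = Σfm² − (Σfm)²/n = 196475 − 5635²/180 = 20068.1944
Population variance = 20068.1944 / 180 = 111.4900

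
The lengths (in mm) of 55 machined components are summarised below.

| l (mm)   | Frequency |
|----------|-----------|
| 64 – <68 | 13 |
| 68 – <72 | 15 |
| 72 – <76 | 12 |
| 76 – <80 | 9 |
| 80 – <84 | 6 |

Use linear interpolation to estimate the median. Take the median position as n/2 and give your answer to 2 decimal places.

Cumulative frequencies: 13, 28, 40, 49, 55
n = 55; position = n/2 = 27.5.
This falls in the class 68 – <72: L = 68, F = 13, f = 15, h = 4.
Median ≈ 68 + ((27.5 − 13) / 15) × 4 = 71.8667

71.87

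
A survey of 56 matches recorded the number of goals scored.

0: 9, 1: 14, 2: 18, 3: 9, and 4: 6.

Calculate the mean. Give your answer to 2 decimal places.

Values: 0, 1, 2, 3, 4
Σfx = 9×0 + 14×1 + 18×2 + 9×3 + 6×4 = 101
n = Σf = 56
Mean = 101 / 56 = 1.8036

1.80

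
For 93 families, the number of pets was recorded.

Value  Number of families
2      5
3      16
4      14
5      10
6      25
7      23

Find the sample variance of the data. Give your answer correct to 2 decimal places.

2.60

Values: 2, 3, 4, 5, 6, 7
n = 93, Σfx = 475, mean = 5.1075
Σfx² = 2665
Σf(x − x̄)² = Σfx² − (Σfx)²/n = 2665 − 475²/93 = 238.9247
Sample variance = 238.9247 / 92 = 2.5970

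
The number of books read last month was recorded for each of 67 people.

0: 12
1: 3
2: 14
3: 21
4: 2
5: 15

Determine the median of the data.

Cumulative frequencies: 12, 15, 29, 50, 52, 67
n = 67, so the median is the value in position (n+1)/2 = 34.
Position 34 falls at value 3.

3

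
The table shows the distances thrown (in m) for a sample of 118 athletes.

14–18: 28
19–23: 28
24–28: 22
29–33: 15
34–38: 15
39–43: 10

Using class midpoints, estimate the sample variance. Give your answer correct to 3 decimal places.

Midpoints: 16, 21, 26, 31, 36, 41
n = 118, Σfm = 3023, mean = 25.6186
Σfm² = 85053
Σf(m − x̄)² = Σfm² − (Σfm)²/n = 85053 − 3023²/118 = 7607.8390
Sample variance = 7607.8390 / 117 = 65.0243

65.024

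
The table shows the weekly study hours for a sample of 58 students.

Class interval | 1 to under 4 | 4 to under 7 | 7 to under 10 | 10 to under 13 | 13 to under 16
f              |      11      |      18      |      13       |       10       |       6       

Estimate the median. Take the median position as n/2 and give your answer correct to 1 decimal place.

7.0

Cumulative frequencies: 11, 29, 42, 52, 58
n = 58; position = n/2 = 29.
This falls in the class 4 to under 7: L = 4, F = 11, f = 18, h = 3.
Median ≈ 4 + ((29 − 11) / 18) × 3 = 7.0000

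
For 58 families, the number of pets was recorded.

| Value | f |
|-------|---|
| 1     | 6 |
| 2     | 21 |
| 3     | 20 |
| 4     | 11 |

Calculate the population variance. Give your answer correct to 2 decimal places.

Values: 1, 2, 3, 4
n = 58, Σfx = 152, mean = 2.6207
Σfx² = 446
Σf(x − x̄)² = Σfx² − (Σfx)²/n = 446 − 152²/58 = 47.6552
Population variance = 47.6552 / 58 = 0.8216

0.82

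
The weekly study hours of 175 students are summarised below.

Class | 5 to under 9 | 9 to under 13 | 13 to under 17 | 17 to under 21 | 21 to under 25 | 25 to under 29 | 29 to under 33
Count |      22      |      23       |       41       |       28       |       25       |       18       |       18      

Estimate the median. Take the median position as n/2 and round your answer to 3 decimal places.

Cumulative frequencies: 22, 45, 86, 114, 139, 157, 175
n = 175; position = n/2 = 87.5.
This falls in the class 17 to under 21: L = 17, F = 86, f = 28, h = 4.
Median ≈ 17 + ((87.5 − 86) / 28) × 4 = 17.2143

17.214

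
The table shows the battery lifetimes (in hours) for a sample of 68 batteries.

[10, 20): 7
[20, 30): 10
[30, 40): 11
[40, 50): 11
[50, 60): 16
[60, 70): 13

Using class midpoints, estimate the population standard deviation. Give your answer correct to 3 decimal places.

Midpoints: 15, 25, 35, 45, 55, 65
n = 68, Σfm = 2960, mean = 43.5294
Σfm² = 146900
Σf(m − x̄)² = Σfm² − (Σfm)²/n = 146900 − 2960²/68 = 18052.9412
Population variance = 18052.9412 / 68 = 265.4844
Standard deviation = √265.4844 = 16.2937

16.294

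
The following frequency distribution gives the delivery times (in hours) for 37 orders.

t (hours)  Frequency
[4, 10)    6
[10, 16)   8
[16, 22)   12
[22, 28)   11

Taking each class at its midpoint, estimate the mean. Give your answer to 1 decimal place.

17.5

Midpoints: 7, 13, 19, 25
Σfm = 6×7 + 8×13 + 12×19 + 11×25 = 649
n = Σf = 37
Mean = 649 / 37 = 17.5405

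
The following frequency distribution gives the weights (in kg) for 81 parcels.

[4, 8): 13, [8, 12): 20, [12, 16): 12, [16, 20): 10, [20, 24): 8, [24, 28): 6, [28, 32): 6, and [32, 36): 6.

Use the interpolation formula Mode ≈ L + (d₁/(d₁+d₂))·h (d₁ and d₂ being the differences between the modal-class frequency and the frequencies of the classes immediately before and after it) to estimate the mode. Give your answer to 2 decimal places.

Modal class: [8, 12) (highest frequency 20).
d₁ = 20 − 13 = 7, d₂ = 20 − 12 = 8
Mode ≈ 8 + (7/(7+8)) × 4 = 8 + 1.8667 = 9.8667

9.87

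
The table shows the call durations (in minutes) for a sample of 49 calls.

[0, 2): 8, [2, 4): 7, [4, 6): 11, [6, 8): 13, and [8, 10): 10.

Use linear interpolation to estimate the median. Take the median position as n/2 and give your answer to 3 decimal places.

5.727

Cumulative frequencies: 8, 15, 26, 39, 49
n = 49; position = n/2 = 24.5.
This falls in the class [4, 6): L = 4, F = 15, f = 11, h = 2.
Median ≈ 4 + ((24.5 − 15) / 11) × 2 = 5.7273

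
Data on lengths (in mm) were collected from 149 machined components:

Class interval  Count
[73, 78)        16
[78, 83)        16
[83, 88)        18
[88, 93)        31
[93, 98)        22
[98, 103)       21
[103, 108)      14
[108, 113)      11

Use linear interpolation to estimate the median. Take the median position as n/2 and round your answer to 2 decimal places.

91.95

Cumulative frequencies: 16, 32, 50, 81, 103, 124, 138, 149
n = 149; position = n/2 = 74.5.
This falls in the class [88, 93): L = 88, F = 50, f = 31, h = 5.
Median ≈ 88 + ((74.5 − 50) / 31) × 5 = 91.9516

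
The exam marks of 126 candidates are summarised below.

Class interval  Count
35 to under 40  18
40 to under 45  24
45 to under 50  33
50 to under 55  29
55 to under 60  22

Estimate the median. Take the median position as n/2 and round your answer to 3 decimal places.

Cumulative frequencies: 18, 42, 75, 104, 126
n = 126; position = n/2 = 63.
This falls in the class 45 to under 50: L = 45, F = 42, f = 33, h = 5.
Median ≈ 45 + ((63 − 42) / 33) × 5 = 48.1818

48.182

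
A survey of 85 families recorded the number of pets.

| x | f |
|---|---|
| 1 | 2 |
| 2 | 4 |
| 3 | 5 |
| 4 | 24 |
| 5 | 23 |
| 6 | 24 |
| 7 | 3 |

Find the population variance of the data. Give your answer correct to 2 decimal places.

1.66

Values: 1, 2, 3, 4, 5, 6, 7
n = 85, Σfx = 401, mean = 4.7176
Σfx² = 2033
Σf(x − x̄)² = Σfx² − (Σfx)²/n = 2033 − 401²/85 = 141.2235
Population variance = 141.2235 / 85 = 1.6615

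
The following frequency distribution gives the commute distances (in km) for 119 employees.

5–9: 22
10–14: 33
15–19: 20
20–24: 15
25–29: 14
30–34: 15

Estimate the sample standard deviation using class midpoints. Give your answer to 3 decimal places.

8.310

Midpoints: 7, 12, 17, 22, 27, 32
n = 119, Σfm = 2078, mean = 17.4622
Σfm² = 44436
Σf(m − x̄)² = Σfm² − (Σfm)²/n = 44436 − 2078²/119 = 8149.5798
Sample variance = 8149.5798 / 118 = 69.0642
Standard deviation = √69.0642 = 8.3105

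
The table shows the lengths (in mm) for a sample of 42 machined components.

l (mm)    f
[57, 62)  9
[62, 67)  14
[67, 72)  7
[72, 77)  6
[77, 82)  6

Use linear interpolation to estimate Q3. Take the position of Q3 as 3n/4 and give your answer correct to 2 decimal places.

73.25

Cumulative frequencies: 9, 23, 30, 36, 42
n = 42; position = 3n/4 = 31.5.
This falls in the class [72, 77): L = 72, F = 30, f = 6, h = 5.
Upper quartile ≈ 72 + ((31.5 − 30) / 6) × 5 = 73.2500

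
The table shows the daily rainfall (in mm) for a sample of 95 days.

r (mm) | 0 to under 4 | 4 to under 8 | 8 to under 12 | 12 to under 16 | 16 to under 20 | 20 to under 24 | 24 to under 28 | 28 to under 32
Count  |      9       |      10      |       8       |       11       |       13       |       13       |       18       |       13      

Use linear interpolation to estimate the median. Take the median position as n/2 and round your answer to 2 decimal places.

18.92

Cumulative frequencies: 9, 19, 27, 38, 51, 64, 82, 95
n = 95; position = n/2 = 47.5.
This falls in the class 16 to under 20: L = 16, F = 38, f = 13, h = 4.
Median ≈ 16 + ((47.5 − 38) / 13) × 4 = 18.9231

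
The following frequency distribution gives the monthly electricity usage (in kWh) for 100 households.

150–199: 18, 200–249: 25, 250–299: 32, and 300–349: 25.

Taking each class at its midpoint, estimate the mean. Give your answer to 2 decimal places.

Midpoints: 174.5, 224.5, 274.5, 324.5
Σfm = 18×174.5 + 25×224.5 + 32×274.5 + 25×324.5 = 25650
n = Σf = 100
Mean = 25650 / 100 = 256.5000

256.50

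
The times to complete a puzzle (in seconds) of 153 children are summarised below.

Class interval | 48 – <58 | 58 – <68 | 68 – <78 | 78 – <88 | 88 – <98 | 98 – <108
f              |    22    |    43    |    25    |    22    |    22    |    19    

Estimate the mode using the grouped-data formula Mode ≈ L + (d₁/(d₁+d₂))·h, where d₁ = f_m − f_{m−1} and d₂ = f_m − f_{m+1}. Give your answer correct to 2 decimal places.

63.38

Modal class: 58 – <68 (highest frequency 43).
d₁ = 43 − 22 = 21, d₂ = 43 − 25 = 18
Mode ≈ 58 + (21/(21+18)) × 10 = 58 + 5.3846 = 63.3846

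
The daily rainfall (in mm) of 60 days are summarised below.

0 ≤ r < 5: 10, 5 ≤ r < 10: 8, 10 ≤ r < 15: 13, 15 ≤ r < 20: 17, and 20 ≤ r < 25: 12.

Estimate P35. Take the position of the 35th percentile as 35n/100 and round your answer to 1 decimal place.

11.2

Cumulative frequencies: 10, 18, 31, 48, 60
n = 60; position = 35n/100 = 21.
This falls in the class 10 ≤ r < 15: L = 10, F = 18, f = 13, h = 5.
35th percentile ≈ 10 + ((21 − 18) / 13) × 5 = 11.1538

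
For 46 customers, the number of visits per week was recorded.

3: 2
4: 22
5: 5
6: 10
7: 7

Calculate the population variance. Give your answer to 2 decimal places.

Values: 3, 4, 5, 6, 7
n = 46, Σfx = 228, mean = 4.9565
Σfx² = 1198
Σf(x − x̄)² = Σfx² − (Σfx)²/n = 1198 − 228²/46 = 67.9130
Population variance = 67.9130 / 46 = 1.4764

1.48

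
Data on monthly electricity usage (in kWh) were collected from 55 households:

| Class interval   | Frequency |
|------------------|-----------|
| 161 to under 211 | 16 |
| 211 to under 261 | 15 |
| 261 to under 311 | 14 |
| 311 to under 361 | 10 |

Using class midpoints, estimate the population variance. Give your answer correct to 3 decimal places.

Midpoints: 186, 236, 286, 336
n = 55, Σfm = 13880, mean = 252.3636
Σfm² = 3663080
Σf(m − x̄)² = Σfm² − (Σfm)²/n = 3663080 − 13880²/55 = 160272.7273
Population variance = 160272.7273 / 55 = 2914.0496

2914.050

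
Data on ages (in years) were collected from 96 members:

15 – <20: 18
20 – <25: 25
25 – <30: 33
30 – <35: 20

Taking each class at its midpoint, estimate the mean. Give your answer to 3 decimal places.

25.365

Midpoints: 17.5, 22.5, 27.5, 32.5
Σfm = 18×17.5 + 25×22.5 + 33×27.5 + 20×32.5 = 2435
n = Σf = 96
Mean = 2435 / 96 = 25.3646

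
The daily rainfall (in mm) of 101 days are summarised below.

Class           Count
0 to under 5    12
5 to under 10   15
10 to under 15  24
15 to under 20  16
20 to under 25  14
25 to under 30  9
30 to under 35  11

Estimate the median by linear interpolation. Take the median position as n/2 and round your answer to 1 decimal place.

Cumulative frequencies: 12, 27, 51, 67, 81, 90, 101
n = 101; position = n/2 = 50.5.
This falls in the class 10 to under 15: L = 10, F = 27, f = 24, h = 5.
Median ≈ 10 + ((50.5 − 27) / 24) × 5 = 14.8958

14.9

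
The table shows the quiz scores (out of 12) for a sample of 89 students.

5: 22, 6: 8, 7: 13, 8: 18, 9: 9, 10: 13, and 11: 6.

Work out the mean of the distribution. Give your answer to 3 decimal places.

7.528

Values: 5, 6, 7, 8, 9, 10, 11
Σfx = 22×5 + 8×6 + 13×7 + 18×8 + 9×9 + 13×10 + 6×11 = 670
n = Σf = 89
Mean = 670 / 89 = 7.5281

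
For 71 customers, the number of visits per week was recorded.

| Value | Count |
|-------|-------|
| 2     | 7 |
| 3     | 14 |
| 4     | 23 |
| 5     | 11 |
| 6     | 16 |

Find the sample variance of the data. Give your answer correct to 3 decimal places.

Values: 2, 3, 4, 5, 6
n = 71, Σfx = 299, mean = 4.2113
Σfx² = 1373
Σf(x − x̄)² = Σfx² − (Σfx)²/n = 1373 − 299²/71 = 113.8310
Sample variance = 113.8310 / 70 = 1.6262

1.626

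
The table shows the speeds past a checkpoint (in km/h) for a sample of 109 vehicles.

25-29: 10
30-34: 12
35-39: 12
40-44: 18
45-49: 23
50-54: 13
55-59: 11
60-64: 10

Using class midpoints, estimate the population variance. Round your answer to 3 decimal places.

104.410

Midpoints: 27, 32, 37, 42, 47, 52, 57, 62
n = 109, Σfm = 4858, mean = 44.5688
Σfm² = 227896
Σf(m − x̄)² = Σfm² − (Σfm)²/n = 227896 − 4858²/109 = 11380.7339
Population variance = 11380.7339 / 109 = 104.4104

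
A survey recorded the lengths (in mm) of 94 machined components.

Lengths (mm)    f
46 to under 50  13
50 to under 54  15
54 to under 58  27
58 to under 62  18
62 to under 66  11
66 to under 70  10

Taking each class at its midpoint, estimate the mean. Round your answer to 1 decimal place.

Midpoints: 48, 52, 56, 60, 64, 68
Σfm = 13×48 + 15×52 + 27×56 + 18×60 + 11×64 + 10×68 = 5380
n = Σf = 94
Mean = 5380 / 94 = 57.2340

57.2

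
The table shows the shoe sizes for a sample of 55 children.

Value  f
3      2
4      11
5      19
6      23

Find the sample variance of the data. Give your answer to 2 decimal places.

Values: 3, 4, 5, 6
n = 55, Σfx = 283, mean = 5.1455
Σfx² = 1497
Σf(x − x̄)² = Σfx² − (Σfx)²/n = 1497 − 283²/55 = 40.8364
Sample variance = 40.8364 / 54 = 0.7562

0.76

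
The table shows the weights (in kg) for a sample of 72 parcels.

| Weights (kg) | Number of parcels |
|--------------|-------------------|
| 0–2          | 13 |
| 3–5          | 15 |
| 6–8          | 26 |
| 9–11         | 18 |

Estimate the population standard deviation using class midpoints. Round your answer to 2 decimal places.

Midpoints: 1, 4, 7, 10
n = 72, Σfm = 435, mean = 6.0417
Σfm² = 3327
Σf(m − x̄)² = Σfm² − (Σfm)²/n = 3327 − 435²/72 = 698.8750
Population variance = 698.8750 / 72 = 9.7066
Standard deviation = √9.7066 = 3.1155

3.12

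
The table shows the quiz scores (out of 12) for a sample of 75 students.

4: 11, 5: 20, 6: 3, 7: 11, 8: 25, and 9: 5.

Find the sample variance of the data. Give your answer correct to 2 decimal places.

2.76

Values: 4, 5, 6, 7, 8, 9
n = 75, Σfx = 484, mean = 6.4533
Σfx² = 3328
Σf(x − x̄)² = Σfx² − (Σfx)²/n = 3328 − 484²/75 = 204.5867
Sample variance = 204.5867 / 74 = 2.7647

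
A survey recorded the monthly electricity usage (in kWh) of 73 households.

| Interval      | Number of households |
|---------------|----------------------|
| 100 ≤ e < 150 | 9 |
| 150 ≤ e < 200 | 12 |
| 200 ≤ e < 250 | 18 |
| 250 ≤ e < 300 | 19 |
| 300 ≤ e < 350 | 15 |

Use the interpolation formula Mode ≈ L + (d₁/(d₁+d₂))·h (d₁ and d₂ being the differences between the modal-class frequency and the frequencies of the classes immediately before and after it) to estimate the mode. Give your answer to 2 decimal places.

Modal class: 250 ≤ e < 300 (highest frequency 19).
d₁ = 19 − 18 = 1, d₂ = 19 − 15 = 4
Mode ≈ 250 + (1/(1+4)) × 50 = 250 + 10.0000 = 260.0000

260.00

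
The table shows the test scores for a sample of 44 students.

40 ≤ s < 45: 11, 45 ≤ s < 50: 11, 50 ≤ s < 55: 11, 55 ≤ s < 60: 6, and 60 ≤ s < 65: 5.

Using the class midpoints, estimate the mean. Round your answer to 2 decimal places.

50.57

Midpoints: 42.5, 47.5, 52.5, 57.5, 62.5
Σfm = 11×42.5 + 11×47.5 + 11×52.5 + 6×57.5 + 5×62.5 = 2225
n = Σf = 44
Mean = 2225 / 44 = 50.5682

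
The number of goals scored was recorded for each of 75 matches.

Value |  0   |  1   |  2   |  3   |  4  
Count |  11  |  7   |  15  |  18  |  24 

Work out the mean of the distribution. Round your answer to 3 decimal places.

Values: 0, 1, 2, 3, 4
Σfx = 11×0 + 7×1 + 15×2 + 18×3 + 24×4 = 187
n = Σf = 75
Mean = 187 / 75 = 2.4933

2.493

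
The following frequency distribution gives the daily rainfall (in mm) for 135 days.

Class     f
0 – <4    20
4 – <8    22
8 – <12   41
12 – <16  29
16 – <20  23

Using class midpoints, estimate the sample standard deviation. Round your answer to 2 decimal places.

5.15

Midpoints: 2, 6, 10, 14, 18
n = 135, Σfm = 1402, mean = 10.3852
Σfm² = 18108
Σf(m − x̄)² = Σfm² − (Σfm)²/n = 18108 − 1402²/135 = 3547.9704
Sample variance = 3547.9704 / 134 = 26.4774
Standard deviation = √26.4774 = 5.1456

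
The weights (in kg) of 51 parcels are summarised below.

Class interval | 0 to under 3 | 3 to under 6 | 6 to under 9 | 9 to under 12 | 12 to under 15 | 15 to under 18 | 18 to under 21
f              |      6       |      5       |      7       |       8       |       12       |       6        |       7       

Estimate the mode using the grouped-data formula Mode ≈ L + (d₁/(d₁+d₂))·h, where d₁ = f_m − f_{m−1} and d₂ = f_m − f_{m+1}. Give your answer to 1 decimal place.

Modal class: 12 to under 15 (highest frequency 12).
d₁ = 12 − 8 = 4, d₂ = 12 − 6 = 6
Mode ≈ 12 + (4/(4+6)) × 3 = 12 + 1.2000 = 13.2000

13.2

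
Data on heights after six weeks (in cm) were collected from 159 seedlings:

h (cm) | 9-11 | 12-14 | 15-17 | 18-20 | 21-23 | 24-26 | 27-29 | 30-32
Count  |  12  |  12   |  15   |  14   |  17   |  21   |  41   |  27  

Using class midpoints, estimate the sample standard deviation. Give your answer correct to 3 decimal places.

6.675

Midpoints: 10, 13, 16, 19, 22, 25, 28, 31
n = 159, Σfm = 3666, mean = 23.0566
Σfm² = 91566
Σf(m − x̄)² = Σfm² − (Σfm)²/n = 91566 − 3666²/159 = 7040.4906
Sample variance = 7040.4906 / 158 = 44.5601
Standard deviation = √44.5601 = 6.6753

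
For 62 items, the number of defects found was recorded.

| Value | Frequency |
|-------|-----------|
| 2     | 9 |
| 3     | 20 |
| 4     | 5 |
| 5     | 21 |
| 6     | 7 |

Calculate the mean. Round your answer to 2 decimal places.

3.95

Values: 2, 3, 4, 5, 6
Σfx = 9×2 + 20×3 + 5×4 + 21×5 + 7×6 = 245
n = Σf = 62
Mean = 245 / 62 = 3.9516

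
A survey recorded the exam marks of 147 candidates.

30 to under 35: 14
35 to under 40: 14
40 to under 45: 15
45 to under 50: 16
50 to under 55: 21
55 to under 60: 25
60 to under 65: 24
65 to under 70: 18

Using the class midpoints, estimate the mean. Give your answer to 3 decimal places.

51.922

Midpoints: 32.5, 37.5, 42.5, 47.5, 52.5, 57.5, 62.5, 67.5
Σfm = 14×32.5 + 14×37.5 + 15×42.5 + 16×47.5 + 21×52.5 + 25×57.5 + 24×62.5 + 18×67.5 = 7632.5
n = Σf = 147
Mean = 7632.5 / 147 = 51.9218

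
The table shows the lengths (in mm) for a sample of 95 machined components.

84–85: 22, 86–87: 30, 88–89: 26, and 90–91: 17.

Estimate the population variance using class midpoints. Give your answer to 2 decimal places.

4.24

Midpoints: 84.5, 86.5, 88.5, 90.5
n = 95, Σfm = 8293.5, mean = 87.3000
Σfm² = 724425.75
Σf(m − x̄)² = Σfm² − (Σfm)²/n = 724425.75 − 8293.5²/95 = 403.2000
Population variance = 403.2000 / 95 = 4.2442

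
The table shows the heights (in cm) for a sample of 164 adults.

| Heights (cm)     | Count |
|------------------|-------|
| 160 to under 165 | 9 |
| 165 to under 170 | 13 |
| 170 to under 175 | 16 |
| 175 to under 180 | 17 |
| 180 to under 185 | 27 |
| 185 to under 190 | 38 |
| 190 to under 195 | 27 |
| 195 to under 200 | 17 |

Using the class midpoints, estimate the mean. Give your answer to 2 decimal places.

183.08

Midpoints: 162.5, 167.5, 172.5, 177.5, 182.5, 187.5, 192.5, 197.5
Σfm = 9×162.5 + 13×167.5 + 16×172.5 + 17×177.5 + 27×182.5 + 38×187.5 + 27×192.5 + 17×197.5 = 30025
n = Σf = 164
Mean = 30025 / 164 = 183.0793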